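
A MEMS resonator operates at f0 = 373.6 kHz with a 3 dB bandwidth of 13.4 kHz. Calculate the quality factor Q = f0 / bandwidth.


Step 1: Q = f0 / bandwidth
Step 2: Q = 373.6 / 13.4
Q = 27.9


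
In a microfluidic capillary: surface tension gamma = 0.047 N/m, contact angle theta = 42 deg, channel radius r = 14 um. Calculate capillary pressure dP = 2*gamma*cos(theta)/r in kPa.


Step 1: cos(42 deg) = 0.7431
Step 2: Convert r to m: r = 14e-6 m
Step 3: dP = 2 * 0.047 * 0.7431 / 14e-6 = 4989.4 Pa
Step 4: Convert Pa to kPa (divide by 1000).
dP = 4.99 kPa


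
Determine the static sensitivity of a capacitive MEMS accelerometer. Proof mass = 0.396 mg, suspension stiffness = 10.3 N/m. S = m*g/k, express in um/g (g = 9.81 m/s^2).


Step 1: Convert mass: m = 0.396 mg = 3.96e-07 kg
Step 2: S = m * g / k = 3.96e-07 * 9.81 / 10.3
Step 3: S = 3.77e-07 m/g
Step 4: Convert to um/g: S = 0.377 um/g


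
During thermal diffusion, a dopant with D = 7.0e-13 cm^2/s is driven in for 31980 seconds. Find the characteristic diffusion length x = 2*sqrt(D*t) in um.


Step 1: Compute D*t = 7.0e-13 * 31980 = 2.2386e-08 cm^2
Step 2: sqrt(D*t) = 1.4962e-04 cm
Step 3: x = 2 * 1.4962e-04 cm = 2.9924e-04 cm
Step 4: Convert to um (1 cm = 1e4 um): x = 2.992 um


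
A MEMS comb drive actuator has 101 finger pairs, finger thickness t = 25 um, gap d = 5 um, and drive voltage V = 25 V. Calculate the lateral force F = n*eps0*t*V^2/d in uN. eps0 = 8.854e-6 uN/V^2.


Step 1: Parameters: n=101, eps0=8.854e-6 uN/V^2, t=25 um, V=25 V, d=5 um
Step 2: V^2 = 625
Step 3: F = 101 * 8.854e-6 * 25 * 625 / 5
F = 2.795 uN


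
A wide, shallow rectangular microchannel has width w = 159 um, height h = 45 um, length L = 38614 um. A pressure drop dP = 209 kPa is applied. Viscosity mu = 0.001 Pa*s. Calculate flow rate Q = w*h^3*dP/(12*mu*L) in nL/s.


Step 1: Convert all dimensions to SI (meters).
w = 159e-6 m, h = 45e-6 m, L = 38614e-6 m, dP = 209e3 Pa
Step 2: Q = w * h^3 * dP / (12 * mu * L)
Q = 159e-6 * (45e-6)^3 * 209e3 / (12 * 0.001 * 38614e-6) = 6.5351403e-09 m^3/s
Step 3: Convert Q from m^3/s to nL/s (1 m^3 = 1e12 nL, so multiply by 1e12).
Q = 6535.14 nL/s


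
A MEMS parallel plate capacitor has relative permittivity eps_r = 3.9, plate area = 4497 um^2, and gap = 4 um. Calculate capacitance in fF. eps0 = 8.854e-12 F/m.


Step 1: Convert area to m^2: A = 4497e-12 m^2
Step 2: Convert gap to m: d = 4e-6 m
Step 3: C = eps0 * eps_r * A / d
C = 8.854e-12 * 3.9 * 4497e-12 / 4e-6
Step 4: Convert to fF (multiply by 1e15).
C = 38.82 fF


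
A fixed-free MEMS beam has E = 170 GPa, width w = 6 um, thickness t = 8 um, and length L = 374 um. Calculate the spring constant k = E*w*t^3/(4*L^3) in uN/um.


Step 1: Convert E to consistent units (1 GPa = 1000 uN/um^2).
E = 170 GPa = 170000 uN/um^2
Step 2: Compute t^3 = 8^3 = 512
Step 3: Compute L^3 = 374^3 = 52313624
Step 4: k = 170000 * 6 * 512 / (4 * 52313624)
k = 2.4957 uN/um


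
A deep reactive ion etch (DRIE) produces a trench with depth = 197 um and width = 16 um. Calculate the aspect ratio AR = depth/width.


Step 1: AR = depth / width
Step 2: AR = 197 / 16
AR = 12.3


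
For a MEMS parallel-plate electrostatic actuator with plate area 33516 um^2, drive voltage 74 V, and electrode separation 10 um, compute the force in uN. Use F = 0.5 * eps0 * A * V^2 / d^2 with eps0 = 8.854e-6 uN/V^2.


Step 1: Identify parameters.
eps0 = 8.854e-6 uN/V^2, A = 33516 um^2, V = 74 V, d = 10 um
Step 2: Compute V^2 = 74^2 = 5476
Step 3: Compute d^2 = 10^2 = 100
Step 4: F = 0.5 * 8.854e-6 * 33516 * 5476 / 100
F = 8.125 uN


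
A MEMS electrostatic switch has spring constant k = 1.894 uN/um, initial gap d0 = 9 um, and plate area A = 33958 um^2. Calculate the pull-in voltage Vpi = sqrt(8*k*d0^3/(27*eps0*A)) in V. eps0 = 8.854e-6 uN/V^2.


Step 1: Compute numerator: 8 * k * d0^3 = 8 * 1.894 * 9^3 = 11045.808
Step 2: Compute denominator: 27 * eps0 * A = 27 * 8.854e-6 * 33958 = 8.117932
Step 3: Vpi = sqrt(11045.808 / 8.117932)
Vpi = 36.89 V


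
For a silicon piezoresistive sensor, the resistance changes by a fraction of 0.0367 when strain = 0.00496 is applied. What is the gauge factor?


Step 1: Identify values.
dR/R = 0.0367, strain = 0.00496
Step 2: GF = (dR/R) / strain = 0.0367 / 0.00496
GF = 7.4


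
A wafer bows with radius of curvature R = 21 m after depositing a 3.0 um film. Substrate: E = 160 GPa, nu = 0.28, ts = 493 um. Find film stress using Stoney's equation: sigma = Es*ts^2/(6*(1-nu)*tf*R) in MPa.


Step 1: Compute numerator: Es * ts^2 = 160 * 493^2 = 38887840 (GPa*um^2)
Step 2: Compute denominator (R in um): 6*(1-nu)*tf*R = 6*0.72*3.0*21e6 = 272160000.0 (um^2)
Step 3: sigma (GPa) = 38887840 / 272160000.0 = 1.42886e-01 GPa
Step 4: Convert to MPa (x1000): sigma = 142.9 MPa


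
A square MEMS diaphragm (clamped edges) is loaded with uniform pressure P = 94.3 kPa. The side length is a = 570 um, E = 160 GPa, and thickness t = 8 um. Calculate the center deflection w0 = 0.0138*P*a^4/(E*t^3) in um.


Step 1: Convert pressure to compatible units (E is in GPa, so P in GPa).
P = 94.3 kPa = 94.3e-6 GPa
Step 2: Compute numerator: 0.0138 * P * a^4.
a^4 = 570^4 = 105560010000
numerator = 0.0138 * 94.3e-6 * 105560010000 = 1.373695e+05
Step 3: Compute denominator: E * t^3 = 160 * 8^3 = 81920
Step 4: w0 = numerator / denominator = 1.373695e+05 / 81920 = 1.6769 um


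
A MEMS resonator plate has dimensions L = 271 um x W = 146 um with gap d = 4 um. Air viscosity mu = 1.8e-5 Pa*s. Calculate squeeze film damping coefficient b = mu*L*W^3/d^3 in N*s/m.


Step 1: Convert to SI.
L = 271e-6 m, W = 146e-6 m, d = 4e-6 m
Step 2: W^3 = (146e-6)^3 = 3.11e-12 m^3
Step 3: d^3 = (4e-6)^3 = 6.40e-17 m^3
Step 4: b = 1.8e-5 * 271e-6 * 3.11e-12 / 6.40e-17
b = 2.37e-04 N*s/m


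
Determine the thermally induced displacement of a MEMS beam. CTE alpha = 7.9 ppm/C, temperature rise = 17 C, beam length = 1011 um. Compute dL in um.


Step 1: Convert CTE: alpha = 7.9 ppm/C = 7.9e-6 /C
Step 2: dL = 7.9e-6 * 17 * 1011
dL = 0.1358 um


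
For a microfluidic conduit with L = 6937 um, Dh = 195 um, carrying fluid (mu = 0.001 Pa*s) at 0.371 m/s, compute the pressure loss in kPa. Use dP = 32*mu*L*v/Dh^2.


Step 1: Convert to SI: L = 6937e-6 m, Dh = 195e-6 m
Step 2: dP = 32 * 0.001 * 6937e-6 * 0.371 / (195e-6)^2
Step 3: dP = 2165.84 Pa
Step 4: Convert to kPa: dP = 2.17 kPa


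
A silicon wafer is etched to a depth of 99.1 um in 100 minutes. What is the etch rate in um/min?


Step 1: Etch rate = depth / time
Step 2: rate = 99.1 / 100
rate = 0.991 um/min


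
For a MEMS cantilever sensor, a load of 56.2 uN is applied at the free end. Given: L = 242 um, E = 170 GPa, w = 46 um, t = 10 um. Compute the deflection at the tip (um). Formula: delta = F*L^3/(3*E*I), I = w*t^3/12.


Step 1: Calculate the second moment of area.
I = w * t^3 / 12 = 46 * 10^3 / 12 = 3833.3333 um^4
Step 2: Convert E to consistent units (1 GPa = 1000 uN/um^2).
E = 170 GPa = 170000 uN/um^2
Step 3: Calculate tip deflection.
delta = F * L^3 / (3 * E * I)
delta = 56.2 * 242^3 / (3 * 170000 * 3833.3333)
delta = 0.4074 um


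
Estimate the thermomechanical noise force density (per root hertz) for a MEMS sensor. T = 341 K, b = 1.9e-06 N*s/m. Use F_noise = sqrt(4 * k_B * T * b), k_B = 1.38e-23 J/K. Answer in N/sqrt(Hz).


Step 1: Compute 4 * k_B * T * b
= 4 * 1.38e-23 * 341 * 1.9e-06
= 3.5764e-26 N^2/Hz
Step 2: F_noise = sqrt(3.5764e-26)
F_noise = 1.89e-13 N/sqrt(Hz)


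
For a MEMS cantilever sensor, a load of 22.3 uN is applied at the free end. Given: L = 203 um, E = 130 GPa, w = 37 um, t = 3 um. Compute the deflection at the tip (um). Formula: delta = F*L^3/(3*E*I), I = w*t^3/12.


Step 1: Calculate the second moment of area.
I = w * t^3 / 12 = 37 * 3^3 / 12 = 83.25 um^4
Step 2: Convert E to consistent units (1 GPa = 1000 uN/um^2).
E = 130 GPa = 130000 uN/um^2
Step 3: Calculate tip deflection.
delta = F * L^3 / (3 * E * I)
delta = 22.3 * 203^3 / (3 * 130000 * 83.25)
delta = 5.7457 um


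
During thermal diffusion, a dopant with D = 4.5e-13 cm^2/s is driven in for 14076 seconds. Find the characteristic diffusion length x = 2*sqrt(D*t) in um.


Step 1: Compute D*t = 4.5e-13 * 14076 = 6.3342e-09 cm^2
Step 2: sqrt(D*t) = 7.95877e-05 cm
Step 3: x = 2 * 7.95877e-05 cm = 1.591754e-04 cm
Step 4: Convert to um (1 cm = 1e4 um): x = 1.592 um


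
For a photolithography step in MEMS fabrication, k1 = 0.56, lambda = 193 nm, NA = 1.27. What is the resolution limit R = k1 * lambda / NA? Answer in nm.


Step 1: Identify values: k1 = 0.56, lambda = 193 nm, NA = 1.27
Step 2: R = k1 * lambda / NA
R = 0.56 * 193 / 1.27
R = 85.1 nm


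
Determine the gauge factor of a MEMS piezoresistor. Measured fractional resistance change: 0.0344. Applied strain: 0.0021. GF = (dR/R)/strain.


Step 1: Identify values.
dR/R = 0.0344, strain = 0.0021
Step 2: GF = (dR/R) / strain = 0.0344 / 0.0021
GF = 16.4


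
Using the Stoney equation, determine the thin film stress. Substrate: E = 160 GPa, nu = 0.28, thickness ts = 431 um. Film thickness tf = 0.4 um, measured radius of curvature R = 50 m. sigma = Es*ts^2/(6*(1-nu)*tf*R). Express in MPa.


Step 1: Compute numerator: Es * ts^2 = 160 * 431^2 = 29721760 (GPa*um^2)
Step 2: Compute denominator (R in um): 6*(1-nu)*tf*R = 6*0.72*0.4*50e6 = 86400000.0 (um^2)
Step 3: sigma (GPa) = 29721760 / 86400000.0 = 3.44002e-01 GPa
Step 4: Convert to MPa (x1000): sigma = 344.0 MPa


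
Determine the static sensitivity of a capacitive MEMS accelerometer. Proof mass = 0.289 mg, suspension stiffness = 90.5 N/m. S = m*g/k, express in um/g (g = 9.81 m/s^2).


Step 1: Convert mass: m = 0.289 mg = 2.89e-07 kg
Step 2: S = m * g / k = 2.89e-07 * 9.81 / 90.5
Step 3: S = 3.13e-08 m/g
Step 4: Convert to um/g: S = 0.031 um/g


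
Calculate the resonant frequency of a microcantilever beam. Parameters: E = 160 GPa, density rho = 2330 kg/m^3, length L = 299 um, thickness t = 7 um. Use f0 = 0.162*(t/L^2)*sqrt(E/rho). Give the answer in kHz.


Step 1: Convert units to SI.
t_SI = 7e-6 m, L_SI = 299e-6 m
Step 2: Calculate sqrt(E/rho).
sqrt(160e9 / 2330) = 8286.71 m/s
Step 3: Compute f0.
f0 = 0.162 * 7e-6 / (299e-6)^2 * 8286.71 = 105112.1 Hz = 105.11 kHz


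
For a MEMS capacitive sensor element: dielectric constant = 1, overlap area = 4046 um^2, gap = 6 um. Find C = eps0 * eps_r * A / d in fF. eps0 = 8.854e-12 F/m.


Step 1: Convert area to m^2: A = 4046e-12 m^2
Step 2: Convert gap to m: d = 6e-6 m
Step 3: C = eps0 * eps_r * A / d
C = 8.854e-12 * 1 * 4046e-12 / 6e-6
Step 4: Convert to fF (multiply by 1e15).
C = 5.97 fF


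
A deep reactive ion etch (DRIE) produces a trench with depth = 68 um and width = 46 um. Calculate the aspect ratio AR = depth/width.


Step 1: AR = depth / width
Step 2: AR = 68 / 46
AR = 1.5


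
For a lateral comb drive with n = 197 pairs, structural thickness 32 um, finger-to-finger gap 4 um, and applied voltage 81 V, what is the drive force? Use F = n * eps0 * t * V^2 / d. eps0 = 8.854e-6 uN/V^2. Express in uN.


Step 1: Parameters: n=197, eps0=8.854e-6 uN/V^2, t=32 um, V=81 V, d=4 um
Step 2: V^2 = 6561
Step 3: F = 197 * 8.854e-6 * 32 * 6561 / 4
F = 91.552 uN


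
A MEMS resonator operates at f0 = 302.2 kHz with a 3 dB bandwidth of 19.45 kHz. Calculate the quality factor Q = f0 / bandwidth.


Step 1: Q = f0 / bandwidth
Step 2: Q = 302.2 / 19.45
Q = 15.5


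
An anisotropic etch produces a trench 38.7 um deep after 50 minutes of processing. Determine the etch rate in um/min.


Step 1: Etch rate = depth / time
Step 2: rate = 38.7 / 50
rate = 0.774 um/min


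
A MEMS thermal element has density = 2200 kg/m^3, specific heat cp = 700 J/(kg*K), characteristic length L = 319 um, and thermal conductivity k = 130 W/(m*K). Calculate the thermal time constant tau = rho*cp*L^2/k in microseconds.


Step 1: Convert L to m: L = 319e-6 m
Step 2: L^2 = (319e-6)^2 = 1.01761e-07 m^2
Step 3: tau = 2200 * 700 * 1.01761e-07 / 130 = 1.20547646e-03 s
Step 4: Convert to microseconds (multiply by 1e6).
tau = 1205.476 us


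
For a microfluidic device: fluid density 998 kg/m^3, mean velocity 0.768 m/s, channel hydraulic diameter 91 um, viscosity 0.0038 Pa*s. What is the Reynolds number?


Step 1: Convert Dh to meters: Dh = 91e-6 m
Step 2: Re = rho * v * Dh / mu
Re = 998 * 0.768 * 91e-6 / 0.0038
Re = 18.355


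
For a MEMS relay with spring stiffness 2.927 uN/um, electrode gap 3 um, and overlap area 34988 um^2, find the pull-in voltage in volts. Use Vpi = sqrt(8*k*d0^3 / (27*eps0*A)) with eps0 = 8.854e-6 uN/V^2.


Step 1: Compute numerator: 8 * k * d0^3 = 8 * 2.927 * 3^3 = 632.232
Step 2: Compute denominator: 27 * eps0 * A = 27 * 8.854e-6 * 34988 = 8.364161
Step 3: Vpi = sqrt(632.232 / 8.364161)
Vpi = 8.69 V


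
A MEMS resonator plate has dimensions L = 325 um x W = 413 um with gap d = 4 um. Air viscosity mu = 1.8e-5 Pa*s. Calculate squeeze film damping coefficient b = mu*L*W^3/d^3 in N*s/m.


Step 1: Convert to SI.
L = 325e-6 m, W = 413e-6 m, d = 4e-6 m
Step 2: W^3 = (413e-6)^3 = 7.04e-11 m^3
Step 3: d^3 = (4e-6)^3 = 6.40e-17 m^3
Step 4: b = 1.8e-5 * 325e-6 * 7.04e-11 / 6.40e-17
b = 6.44e-03 N*s/m


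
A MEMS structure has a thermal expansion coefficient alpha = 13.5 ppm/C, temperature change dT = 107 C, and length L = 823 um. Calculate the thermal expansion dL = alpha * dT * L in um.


Step 1: Convert CTE: alpha = 13.5 ppm/C = 13.5e-6 /C
Step 2: dL = 13.5e-6 * 107 * 823
dL = 1.1888 um


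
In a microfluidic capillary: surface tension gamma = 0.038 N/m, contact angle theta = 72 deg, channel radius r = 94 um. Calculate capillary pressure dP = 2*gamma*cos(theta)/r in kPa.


Step 1: cos(72 deg) = 0.309
Step 2: Convert r to m: r = 94e-6 m
Step 3: dP = 2 * 0.038 * 0.309 / 94e-6 = 249.8 Pa
Step 4: Convert Pa to kPa (divide by 1000).
dP = 0.25 kPa


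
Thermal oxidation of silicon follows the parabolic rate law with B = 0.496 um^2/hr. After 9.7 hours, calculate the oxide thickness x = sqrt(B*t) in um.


Step 1: Compute B*t = 0.496 * 9.7 = 4.8112
Step 2: x = sqrt(4.8112)
x = 2.193 um


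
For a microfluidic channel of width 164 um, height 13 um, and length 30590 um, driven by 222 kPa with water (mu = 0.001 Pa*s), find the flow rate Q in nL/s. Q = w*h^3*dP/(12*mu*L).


Step 1: Convert all dimensions to SI (meters).
w = 164e-6 m, h = 13e-6 m, L = 30590e-6 m, dP = 222e3 Pa
Step 2: Q = w * h^3 * dP / (12 * mu * L)
Q = 164e-6 * (13e-6)^3 * 222e3 / (12 * 0.001 * 30590e-6) = 2.1790448e-10 m^3/s
Step 3: Convert Q from m^3/s to nL/s (1 m^3 = 1e12 nL, so multiply by 1e12).
Q = 217.904 nL/s


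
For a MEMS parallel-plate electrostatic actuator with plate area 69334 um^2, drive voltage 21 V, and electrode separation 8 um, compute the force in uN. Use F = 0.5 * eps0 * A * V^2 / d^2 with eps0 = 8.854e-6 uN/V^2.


Step 1: Identify parameters.
eps0 = 8.854e-6 uN/V^2, A = 69334 um^2, V = 21 V, d = 8 um
Step 2: Compute V^2 = 21^2 = 441
Step 3: Compute d^2 = 8^2 = 64
Step 4: F = 0.5 * 8.854e-6 * 69334 * 441 / 64
F = 2.115 uN


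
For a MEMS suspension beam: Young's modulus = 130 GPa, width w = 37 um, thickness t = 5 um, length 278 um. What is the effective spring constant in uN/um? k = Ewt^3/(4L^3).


Step 1: Convert E to consistent units (1 GPa = 1000 uN/um^2).
E = 130 GPa = 130000 uN/um^2
Step 2: Compute t^3 = 5^3 = 125
Step 3: Compute L^3 = 278^3 = 21484952
Step 4: k = 130000 * 37 * 125 / (4 * 21484952)
k = 6.9962 uN/um


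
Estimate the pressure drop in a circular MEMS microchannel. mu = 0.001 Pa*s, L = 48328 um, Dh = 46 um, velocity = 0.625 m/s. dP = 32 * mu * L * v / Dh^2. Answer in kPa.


Step 1: Convert to SI: L = 48328e-6 m, Dh = 46e-6 m
Step 2: dP = 32 * 0.001 * 48328e-6 * 0.625 / (46e-6)^2
Step 3: dP = 456786.39 Pa
Step 4: Convert to kPa: dP = 456.79 kPa


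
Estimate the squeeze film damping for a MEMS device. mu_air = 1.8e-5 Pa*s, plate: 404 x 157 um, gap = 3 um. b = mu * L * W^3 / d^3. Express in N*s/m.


Step 1: Convert to SI.
L = 404e-6 m, W = 157e-6 m, d = 3e-6 m
Step 2: W^3 = (157e-6)^3 = 3.87e-12 m^3
Step 3: d^3 = (3e-6)^3 = 2.70e-17 m^3
Step 4: b = 1.8e-5 * 404e-6 * 3.87e-12 / 2.70e-17
b = 1.04e-03 N*s/m


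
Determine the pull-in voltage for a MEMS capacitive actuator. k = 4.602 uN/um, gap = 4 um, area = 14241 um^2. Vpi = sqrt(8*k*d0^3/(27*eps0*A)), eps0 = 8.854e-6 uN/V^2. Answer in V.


Step 1: Compute numerator: 8 * k * d0^3 = 8 * 4.602 * 4^3 = 2356.224
Step 2: Compute denominator: 27 * eps0 * A = 27 * 8.854e-6 * 14241 = 3.404425
Step 3: Vpi = sqrt(2356.224 / 3.404425)
Vpi = 26.31 V


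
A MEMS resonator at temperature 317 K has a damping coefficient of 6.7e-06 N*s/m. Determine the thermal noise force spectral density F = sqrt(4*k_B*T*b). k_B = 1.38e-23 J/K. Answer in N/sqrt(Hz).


Step 1: Compute 4 * k_B * T * b
= 4 * 1.38e-23 * 317 * 6.7e-06
= 1.1724e-25 N^2/Hz
Step 2: F_noise = sqrt(1.1724e-25)
F_noise = 3.42e-13 N/sqrt(Hz)


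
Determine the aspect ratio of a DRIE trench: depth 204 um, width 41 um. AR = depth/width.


Step 1: AR = depth / width
Step 2: AR = 204 / 41
AR = 5.0


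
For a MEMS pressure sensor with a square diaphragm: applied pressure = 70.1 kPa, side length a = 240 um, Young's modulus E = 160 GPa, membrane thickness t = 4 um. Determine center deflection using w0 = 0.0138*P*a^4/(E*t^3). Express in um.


Step 1: Convert pressure to compatible units (E is in GPa, so P in GPa).
P = 70.1 kPa = 70.1e-6 GPa
Step 2: Compute numerator: 0.0138 * P * a^4.
a^4 = 240^4 = 3317760000
numerator = 0.0138 * 70.1e-6 * 3317760000 = 3.20953e+03
Step 3: Compute denominator: E * t^3 = 160 * 4^3 = 10240
Step 4: w0 = numerator / denominator = 3.20953e+03 / 10240 = 0.3134 um


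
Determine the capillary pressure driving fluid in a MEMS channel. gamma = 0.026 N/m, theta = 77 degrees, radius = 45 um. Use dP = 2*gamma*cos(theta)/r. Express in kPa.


Step 1: cos(77 deg) = 0.225
Step 2: Convert r to m: r = 45e-6 m
Step 3: dP = 2 * 0.026 * 0.225 / 45e-6 = 260.0 Pa
Step 4: Convert Pa to kPa (divide by 1000).
dP = 0.26 kPa


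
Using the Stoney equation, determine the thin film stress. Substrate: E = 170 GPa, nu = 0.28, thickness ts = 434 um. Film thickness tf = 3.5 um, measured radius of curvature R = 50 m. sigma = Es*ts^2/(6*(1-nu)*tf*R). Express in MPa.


Step 1: Compute numerator: Es * ts^2 = 170 * 434^2 = 32020520 (GPa*um^2)
Step 2: Compute denominator (R in um): 6*(1-nu)*tf*R = 6*0.72*3.5*50e6 = 756000000.0 (um^2)
Step 3: sigma (GPa) = 32020520 / 756000000.0 = 4.2355e-02 GPa
Step 4: Convert to MPa (x1000): sigma = 42.4 MPa


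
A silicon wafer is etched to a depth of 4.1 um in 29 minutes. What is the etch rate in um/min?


Step 1: Etch rate = depth / time
Step 2: rate = 4.1 / 29
rate = 0.141 um/min


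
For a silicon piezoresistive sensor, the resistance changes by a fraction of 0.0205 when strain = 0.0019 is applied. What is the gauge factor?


Step 1: Identify values.
dR/R = 0.0205, strain = 0.0019
Step 2: GF = (dR/R) / strain = 0.0205 / 0.0019
GF = 10.8


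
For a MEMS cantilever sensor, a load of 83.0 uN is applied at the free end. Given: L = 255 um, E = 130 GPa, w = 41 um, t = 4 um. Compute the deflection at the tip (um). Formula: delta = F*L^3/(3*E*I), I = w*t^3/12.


Step 1: Calculate the second moment of area.
I = w * t^3 / 12 = 41 * 4^3 / 12 = 218.6667 um^4
Step 2: Convert E to consistent units (1 GPa = 1000 uN/um^2).
E = 130 GPa = 130000 uN/um^2
Step 3: Calculate tip deflection.
delta = F * L^3 / (3 * E * I)
delta = 83.0 * 255^3 / (3 * 130000 * 218.6667)
delta = 16.1381 um


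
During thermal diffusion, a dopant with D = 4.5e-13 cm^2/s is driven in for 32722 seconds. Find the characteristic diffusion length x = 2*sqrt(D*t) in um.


Step 1: Compute D*t = 4.5e-13 * 32722 = 1.47249e-08 cm^2
Step 2: sqrt(D*t) = 1.21346e-04 cm
Step 3: x = 2 * 1.21346e-04 cm = 2.42692e-04 cm
Step 4: Convert to um (1 cm = 1e4 um): x = 2.427 um


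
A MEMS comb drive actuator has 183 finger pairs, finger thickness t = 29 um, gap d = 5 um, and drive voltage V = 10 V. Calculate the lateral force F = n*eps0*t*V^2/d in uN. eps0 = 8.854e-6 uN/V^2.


Step 1: Parameters: n=183, eps0=8.854e-6 uN/V^2, t=29 um, V=10 V, d=5 um
Step 2: V^2 = 100
Step 3: F = 183 * 8.854e-6 * 29 * 100 / 5
F = 0.94 uN


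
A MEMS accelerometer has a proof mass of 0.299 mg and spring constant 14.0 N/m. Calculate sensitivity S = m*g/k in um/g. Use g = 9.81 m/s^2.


Step 1: Convert mass: m = 0.299 mg = 2.99e-07 kg
Step 2: S = m * g / k = 2.99e-07 * 9.81 / 14.0
Step 3: S = 2.10e-07 m/g
Step 4: Convert to um/g: S = 0.21 um/g


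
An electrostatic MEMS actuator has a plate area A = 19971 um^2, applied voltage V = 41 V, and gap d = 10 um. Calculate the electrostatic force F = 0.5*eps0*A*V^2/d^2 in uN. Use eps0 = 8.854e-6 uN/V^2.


Step 1: Identify parameters.
eps0 = 8.854e-6 uN/V^2, A = 19971 um^2, V = 41 V, d = 10 um
Step 2: Compute V^2 = 41^2 = 1681
Step 3: Compute d^2 = 10^2 = 100
Step 4: F = 0.5 * 8.854e-6 * 19971 * 1681 / 100
F = 1.486 uN


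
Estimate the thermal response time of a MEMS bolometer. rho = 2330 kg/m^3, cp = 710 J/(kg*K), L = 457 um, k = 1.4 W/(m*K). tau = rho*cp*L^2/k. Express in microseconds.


Step 1: Convert L to m: L = 457e-6 m
Step 2: L^2 = (457e-6)^2 = 2.08849e-07 m^2
Step 3: tau = 2330 * 710 * 2.08849e-07 / 1.4 = 2.4678492907e-01 s
Step 4: Convert to microseconds (multiply by 1e6).
tau = 246784.929 us


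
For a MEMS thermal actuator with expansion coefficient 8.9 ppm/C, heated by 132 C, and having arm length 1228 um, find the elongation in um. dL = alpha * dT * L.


Step 1: Convert CTE: alpha = 8.9 ppm/C = 8.9e-6 /C
Step 2: dL = 8.9e-6 * 132 * 1228
dL = 1.4427 um


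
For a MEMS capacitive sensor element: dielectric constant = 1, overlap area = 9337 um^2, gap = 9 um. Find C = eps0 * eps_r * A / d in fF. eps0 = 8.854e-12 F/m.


Step 1: Convert area to m^2: A = 9337e-12 m^2
Step 2: Convert gap to m: d = 9e-6 m
Step 3: C = eps0 * eps_r * A / d
C = 8.854e-12 * 1 * 9337e-12 / 9e-6
Step 4: Convert to fF (multiply by 1e15).
C = 9.19 fF


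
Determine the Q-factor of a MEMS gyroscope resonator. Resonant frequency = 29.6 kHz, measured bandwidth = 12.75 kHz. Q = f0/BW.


Step 1: Q = f0 / bandwidth
Step 2: Q = 29.6 / 12.75
Q = 2.3


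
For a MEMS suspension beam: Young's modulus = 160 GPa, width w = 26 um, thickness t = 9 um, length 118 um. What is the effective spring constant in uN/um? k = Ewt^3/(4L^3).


Step 1: Convert E to consistent units (1 GPa = 1000 uN/um^2).
E = 160 GPa = 160000 uN/um^2
Step 2: Compute t^3 = 9^3 = 729
Step 3: Compute L^3 = 118^3 = 1643032
Step 4: k = 160000 * 26 * 729 / (4 * 1643032)
k = 461.4396 uN/um


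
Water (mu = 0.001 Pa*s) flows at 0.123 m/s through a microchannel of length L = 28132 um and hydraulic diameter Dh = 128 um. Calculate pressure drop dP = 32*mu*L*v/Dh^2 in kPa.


Step 1: Convert to SI: L = 28132e-6 m, Dh = 128e-6 m
Step 2: dP = 32 * 0.001 * 28132e-6 * 0.123 / (128e-6)^2
Step 3: dP = 6758.27 Pa
Step 4: Convert to kPa: dP = 6.76 kPa


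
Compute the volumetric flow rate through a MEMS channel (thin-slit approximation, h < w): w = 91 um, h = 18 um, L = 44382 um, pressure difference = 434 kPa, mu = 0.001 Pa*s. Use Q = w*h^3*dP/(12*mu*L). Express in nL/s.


Step 1: Convert all dimensions to SI (meters).
w = 91e-6 m, h = 18e-6 m, L = 44382e-6 m, dP = 434e3 Pa
Step 2: Q = w * h^3 * dP / (12 * mu * L)
Q = 91e-6 * (18e-6)^3 * 434e3 / (12 * 0.001 * 44382e-6) = 4.3247452e-10 m^3/s
Step 3: Convert Q from m^3/s to nL/s (1 m^3 = 1e12 nL, so multiply by 1e12).
Q = 432.475 nL/s


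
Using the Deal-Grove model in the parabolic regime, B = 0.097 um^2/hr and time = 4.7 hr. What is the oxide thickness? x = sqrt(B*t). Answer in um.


Step 1: Compute B*t = 0.097 * 4.7 = 0.4559
Step 2: x = sqrt(0.4559)
x = 0.675 um


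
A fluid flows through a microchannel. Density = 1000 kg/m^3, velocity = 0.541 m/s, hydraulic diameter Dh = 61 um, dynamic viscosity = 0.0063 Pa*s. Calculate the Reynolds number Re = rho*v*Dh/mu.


Step 1: Convert Dh to meters: Dh = 61e-6 m
Step 2: Re = rho * v * Dh / mu
Re = 1000 * 0.541 * 61e-6 / 0.0063
Re = 5.238


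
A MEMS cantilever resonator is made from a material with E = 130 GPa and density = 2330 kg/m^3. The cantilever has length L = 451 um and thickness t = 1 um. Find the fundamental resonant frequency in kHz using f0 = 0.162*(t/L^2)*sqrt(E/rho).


Step 1: Convert units to SI.
t_SI = 1e-6 m, L_SI = 451e-6 m
Step 2: Calculate sqrt(E/rho).
sqrt(130e9 / 2330) = 7469.54 m/s
Step 3: Compute f0.
f0 = 0.162 * 1e-6 / (451e-6)^2 * 7469.54 = 5949.2 Hz = 5.95 kHz


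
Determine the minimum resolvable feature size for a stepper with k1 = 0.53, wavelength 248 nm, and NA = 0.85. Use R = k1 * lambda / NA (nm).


Step 1: Identify values: k1 = 0.53, lambda = 248 nm, NA = 0.85
Step 2: R = k1 * lambda / NA
R = 0.53 * 248 / 0.85
R = 154.6 nm


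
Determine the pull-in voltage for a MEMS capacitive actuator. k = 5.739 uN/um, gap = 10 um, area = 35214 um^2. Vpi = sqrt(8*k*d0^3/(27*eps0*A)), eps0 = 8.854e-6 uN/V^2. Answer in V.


Step 1: Compute numerator: 8 * k * d0^3 = 8 * 5.739 * 10^3 = 45912.0
Step 2: Compute denominator: 27 * eps0 * A = 27 * 8.854e-6 * 35214 = 8.418188
Step 3: Vpi = sqrt(45912.0 / 8.418188)
Vpi = 73.85 V


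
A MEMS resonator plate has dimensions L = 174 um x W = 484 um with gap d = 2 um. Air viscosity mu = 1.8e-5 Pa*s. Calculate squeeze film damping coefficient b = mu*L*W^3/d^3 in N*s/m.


Step 1: Convert to SI.
L = 174e-6 m, W = 484e-6 m, d = 2e-6 m
Step 2: W^3 = (484e-6)^3 = 1.13e-10 m^3
Step 3: d^3 = (2e-6)^3 = 8.00e-18 m^3
Step 4: b = 1.8e-5 * 174e-6 * 1.13e-10 / 8.00e-18
b = 4.44e-02 N*s/m


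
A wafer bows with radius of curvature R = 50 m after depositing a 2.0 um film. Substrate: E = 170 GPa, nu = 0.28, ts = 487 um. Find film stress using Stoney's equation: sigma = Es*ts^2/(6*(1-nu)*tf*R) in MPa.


Step 1: Compute numerator: Es * ts^2 = 170 * 487^2 = 40318730 (GPa*um^2)
Step 2: Compute denominator (R in um): 6*(1-nu)*tf*R = 6*0.72*2.0*50e6 = 432000000.0 (um^2)
Step 3: sigma (GPa) = 40318730 / 432000000.0 = 9.333e-02 GPa
Step 4: Convert to MPa (x1000): sigma = 93.3 MPa


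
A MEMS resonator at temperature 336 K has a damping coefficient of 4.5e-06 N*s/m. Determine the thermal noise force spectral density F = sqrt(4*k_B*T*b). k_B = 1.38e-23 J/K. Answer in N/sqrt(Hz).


Step 1: Compute 4 * k_B * T * b
= 4 * 1.38e-23 * 336 * 4.5e-06
= 8.3462e-26 N^2/Hz
Step 2: F_noise = sqrt(8.3462e-26)
F_noise = 2.89e-13 N/sqrt(Hz)


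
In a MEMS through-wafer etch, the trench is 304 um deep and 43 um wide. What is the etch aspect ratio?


Step 1: AR = depth / width
Step 2: AR = 304 / 43
AR = 7.1


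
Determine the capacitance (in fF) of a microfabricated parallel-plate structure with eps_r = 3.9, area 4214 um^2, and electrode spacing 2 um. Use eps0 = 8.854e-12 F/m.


Step 1: Convert area to m^2: A = 4214e-12 m^2
Step 2: Convert gap to m: d = 2e-6 m
Step 3: C = eps0 * eps_r * A / d
C = 8.854e-12 * 3.9 * 4214e-12 / 2e-6
Step 4: Convert to fF (multiply by 1e15).
C = 72.76 fF


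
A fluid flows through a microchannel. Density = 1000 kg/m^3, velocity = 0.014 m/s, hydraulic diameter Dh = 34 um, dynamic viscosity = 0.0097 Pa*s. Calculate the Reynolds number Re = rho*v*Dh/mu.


Step 1: Convert Dh to meters: Dh = 34e-6 m
Step 2: Re = rho * v * Dh / mu
Re = 1000 * 0.014 * 34e-6 / 0.0097
Re = 0.049


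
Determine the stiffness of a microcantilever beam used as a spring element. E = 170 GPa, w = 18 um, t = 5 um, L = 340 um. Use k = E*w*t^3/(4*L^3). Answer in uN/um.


Step 1: Convert E to consistent units (1 GPa = 1000 uN/um^2).
E = 170 GPa = 170000 uN/um^2
Step 2: Compute t^3 = 5^3 = 125
Step 3: Compute L^3 = 340^3 = 39304000
Step 4: k = 170000 * 18 * 125 / (4 * 39304000)
k = 2.433 uN/um


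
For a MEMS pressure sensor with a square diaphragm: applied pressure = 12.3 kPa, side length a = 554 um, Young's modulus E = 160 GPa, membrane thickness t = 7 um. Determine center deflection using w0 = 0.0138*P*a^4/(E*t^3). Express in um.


Step 1: Convert pressure to compatible units (E is in GPa, so P in GPa).
P = 12.3 kPa = 12.3e-6 GPa
Step 2: Compute numerator: 0.0138 * P * a^4.
a^4 = 554^4 = 94197431056
numerator = 0.0138 * 12.3e-6 * 94197431056 = 1.59891e+04
Step 3: Compute denominator: E * t^3 = 160 * 7^3 = 54880
Step 4: w0 = numerator / denominator = 1.59891e+04 / 54880 = 0.2913 um


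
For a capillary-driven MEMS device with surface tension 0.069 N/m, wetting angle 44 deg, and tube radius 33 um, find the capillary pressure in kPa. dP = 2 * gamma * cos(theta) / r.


Step 1: cos(44 deg) = 0.7193
Step 2: Convert r to m: r = 33e-6 m
Step 3: dP = 2 * 0.069 * 0.7193 / 33e-6 = 3008.0 Pa
Step 4: Convert Pa to kPa (divide by 1000).
dP = 3.01 kPa


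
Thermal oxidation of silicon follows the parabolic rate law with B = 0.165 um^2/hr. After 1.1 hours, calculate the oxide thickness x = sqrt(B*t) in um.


Step 1: Compute B*t = 0.165 * 1.1 = 0.1815
Step 2: x = sqrt(0.1815)
x = 0.426 um


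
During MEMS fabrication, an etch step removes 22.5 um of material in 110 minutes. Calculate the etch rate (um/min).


Step 1: Etch rate = depth / time
Step 2: rate = 22.5 / 110
rate = 0.205 um/min


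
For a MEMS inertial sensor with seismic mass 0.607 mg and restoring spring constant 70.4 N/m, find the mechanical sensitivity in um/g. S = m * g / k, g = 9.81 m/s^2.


Step 1: Convert mass: m = 0.607 mg = 6.07e-07 kg
Step 2: S = m * g / k = 6.07e-07 * 9.81 / 70.4
Step 3: S = 8.46e-08 m/g
Step 4: Convert to um/g: S = 0.085 um/g


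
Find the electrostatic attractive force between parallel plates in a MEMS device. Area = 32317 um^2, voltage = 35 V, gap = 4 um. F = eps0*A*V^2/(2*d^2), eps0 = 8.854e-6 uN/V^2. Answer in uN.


Step 1: Identify parameters.
eps0 = 8.854e-6 uN/V^2, A = 32317 um^2, V = 35 V, d = 4 um
Step 2: Compute V^2 = 35^2 = 1225
Step 3: Compute d^2 = 4^2 = 16
Step 4: F = 0.5 * 8.854e-6 * 32317 * 1225 / 16
F = 10.954 uN


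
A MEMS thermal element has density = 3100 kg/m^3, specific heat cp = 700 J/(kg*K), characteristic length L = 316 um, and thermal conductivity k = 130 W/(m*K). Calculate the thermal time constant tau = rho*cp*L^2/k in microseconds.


Step 1: Convert L to m: L = 316e-6 m
Step 2: L^2 = (316e-6)^2 = 9.9856e-08 m^2
Step 3: tau = 3100 * 700 * 9.9856e-08 / 130 = 1.66682708e-03 s
Step 4: Convert to microseconds (multiply by 1e6).
tau = 1666.827 us


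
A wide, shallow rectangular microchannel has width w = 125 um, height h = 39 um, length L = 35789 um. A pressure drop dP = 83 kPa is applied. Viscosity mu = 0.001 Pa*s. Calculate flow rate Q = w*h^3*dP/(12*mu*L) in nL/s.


Step 1: Convert all dimensions to SI (meters).
w = 125e-6 m, h = 39e-6 m, L = 35789e-6 m, dP = 83e3 Pa
Step 2: Q = w * h^3 * dP / (12 * mu * L)
Q = 125e-6 * (39e-6)^3 * 83e3 / (12 * 0.001 * 35789e-6) = 1.43301625e-09 m^3/s
Step 3: Convert Q from m^3/s to nL/s (1 m^3 = 1e12 nL, so multiply by 1e12).
Q = 1433.016 nL/s


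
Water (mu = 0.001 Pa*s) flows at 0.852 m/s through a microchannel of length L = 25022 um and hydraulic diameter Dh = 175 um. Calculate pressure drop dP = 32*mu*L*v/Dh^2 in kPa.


Step 1: Convert to SI: L = 25022e-6 m, Dh = 175e-6 m
Step 2: dP = 32 * 0.001 * 25022e-6 * 0.852 / (175e-6)^2
Step 3: dP = 22275.91 Pa
Step 4: Convert to kPa: dP = 22.28 kPa


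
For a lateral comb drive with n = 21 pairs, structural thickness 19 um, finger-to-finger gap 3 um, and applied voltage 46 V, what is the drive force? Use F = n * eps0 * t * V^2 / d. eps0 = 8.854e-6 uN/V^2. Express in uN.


Step 1: Parameters: n=21, eps0=8.854e-6 uN/V^2, t=19 um, V=46 V, d=3 um
Step 2: V^2 = 2116
Step 3: F = 21 * 8.854e-6 * 19 * 2116 / 3
F = 2.492 uN


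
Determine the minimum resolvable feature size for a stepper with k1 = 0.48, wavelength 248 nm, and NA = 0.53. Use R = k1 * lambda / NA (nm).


Step 1: Identify values: k1 = 0.48, lambda = 248 nm, NA = 0.53
Step 2: R = k1 * lambda / NA
R = 0.48 * 248 / 0.53
R = 224.6 nm


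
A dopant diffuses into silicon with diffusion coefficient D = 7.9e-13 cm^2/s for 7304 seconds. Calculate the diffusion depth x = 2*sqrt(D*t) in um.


Step 1: Compute D*t = 7.9e-13 * 7304 = 5.77016e-09 cm^2
Step 2: sqrt(D*t) = 7.59616e-05 cm
Step 3: x = 2 * 7.59616e-05 cm = 1.519232e-04 cm
Step 4: Convert to um (1 cm = 1e4 um): x = 1.519 um


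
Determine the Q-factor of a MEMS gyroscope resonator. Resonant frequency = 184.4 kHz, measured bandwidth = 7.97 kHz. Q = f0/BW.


Step 1: Q = f0 / bandwidth
Step 2: Q = 184.4 / 7.97
Q = 23.1


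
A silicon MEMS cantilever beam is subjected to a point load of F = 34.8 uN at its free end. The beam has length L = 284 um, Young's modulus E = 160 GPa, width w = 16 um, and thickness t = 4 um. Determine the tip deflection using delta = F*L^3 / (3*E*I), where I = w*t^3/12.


Step 1: Calculate the second moment of area.
I = w * t^3 / 12 = 16 * 4^3 / 12 = 85.3333 um^4
Step 2: Convert E to consistent units (1 GPa = 1000 uN/um^2).
E = 160 GPa = 160000 uN/um^2
Step 3: Calculate tip deflection.
delta = F * L^3 / (3 * E * I)
delta = 34.8 * 284^3 / (3 * 160000 * 85.3333)
delta = 19.4614 um


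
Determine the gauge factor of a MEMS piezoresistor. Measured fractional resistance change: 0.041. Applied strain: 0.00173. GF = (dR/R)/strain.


Step 1: Identify values.
dR/R = 0.041, strain = 0.00173
Step 2: GF = (dR/R) / strain = 0.041 / 0.00173
GF = 23.7


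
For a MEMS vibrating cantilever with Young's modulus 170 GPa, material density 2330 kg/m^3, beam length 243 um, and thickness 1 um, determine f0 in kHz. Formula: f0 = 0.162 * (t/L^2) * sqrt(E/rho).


Step 1: Convert units to SI.
t_SI = 1e-6 m, L_SI = 243e-6 m
Step 2: Calculate sqrt(E/rho).
sqrt(170e9 / 2330) = 8541.74 m/s
Step 3: Compute f0.
f0 = 0.162 * 1e-6 / (243e-6)^2 * 8541.74 = 23434.1 Hz = 23.43 kHz


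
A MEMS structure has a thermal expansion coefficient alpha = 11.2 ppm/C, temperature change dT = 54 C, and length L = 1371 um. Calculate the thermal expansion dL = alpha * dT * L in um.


Step 1: Convert CTE: alpha = 11.2 ppm/C = 11.2e-6 /C
Step 2: dL = 11.2e-6 * 54 * 1371
dL = 0.8292 um


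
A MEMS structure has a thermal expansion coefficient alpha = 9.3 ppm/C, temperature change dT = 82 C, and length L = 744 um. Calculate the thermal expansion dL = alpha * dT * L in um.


Step 1: Convert CTE: alpha = 9.3 ppm/C = 9.3e-6 /C
Step 2: dL = 9.3e-6 * 82 * 744
dL = 0.5674 um


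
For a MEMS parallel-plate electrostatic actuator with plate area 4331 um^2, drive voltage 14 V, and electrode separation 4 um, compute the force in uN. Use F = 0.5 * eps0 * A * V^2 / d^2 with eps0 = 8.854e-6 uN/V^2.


Step 1: Identify parameters.
eps0 = 8.854e-6 uN/V^2, A = 4331 um^2, V = 14 V, d = 4 um
Step 2: Compute V^2 = 14^2 = 196
Step 3: Compute d^2 = 4^2 = 16
Step 4: F = 0.5 * 8.854e-6 * 4331 * 196 / 16
F = 0.235 uN


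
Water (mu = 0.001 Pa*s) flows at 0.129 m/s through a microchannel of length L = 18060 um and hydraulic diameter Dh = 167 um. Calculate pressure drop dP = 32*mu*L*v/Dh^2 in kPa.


Step 1: Convert to SI: L = 18060e-6 m, Dh = 167e-6 m
Step 2: dP = 32 * 0.001 * 18060e-6 * 0.129 / (167e-6)^2
Step 3: dP = 2673.16 Pa
Step 4: Convert to kPa: dP = 2.67 kPa


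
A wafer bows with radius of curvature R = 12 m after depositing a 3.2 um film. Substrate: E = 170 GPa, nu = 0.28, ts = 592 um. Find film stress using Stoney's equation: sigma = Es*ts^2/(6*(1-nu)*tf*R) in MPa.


Step 1: Compute numerator: Es * ts^2 = 170 * 592^2 = 59578880 (GPa*um^2)
Step 2: Compute denominator (R in um): 6*(1-nu)*tf*R = 6*0.72*3.2*12e6 = 165888000.0 (um^2)
Step 3: sigma (GPa) = 59578880 / 165888000.0 = 3.59151e-01 GPa
Step 4: Convert to MPa (x1000): sigma = 359.2 MPa


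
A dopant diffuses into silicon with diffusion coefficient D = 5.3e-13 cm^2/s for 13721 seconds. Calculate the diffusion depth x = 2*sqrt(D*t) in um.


Step 1: Compute D*t = 5.3e-13 * 13721 = 7.27213e-09 cm^2
Step 2: sqrt(D*t) = 8.52768e-05 cm
Step 3: x = 2 * 8.52768e-05 cm = 1.705536e-04 cm
Step 4: Convert to um (1 cm = 1e4 um): x = 1.706 um


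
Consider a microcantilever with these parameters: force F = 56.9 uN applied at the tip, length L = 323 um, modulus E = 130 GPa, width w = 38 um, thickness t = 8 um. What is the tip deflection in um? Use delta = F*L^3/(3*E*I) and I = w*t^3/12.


Step 1: Calculate the second moment of area.
I = w * t^3 / 12 = 38 * 8^3 / 12 = 1621.3333 um^4
Step 2: Convert E to consistent units (1 GPa = 1000 uN/um^2).
E = 130 GPa = 130000 uN/um^2
Step 3: Calculate tip deflection.
delta = F * L^3 / (3 * E * I)
delta = 56.9 * 323^3 / (3 * 130000 * 1621.3333)
delta = 3.0324 um


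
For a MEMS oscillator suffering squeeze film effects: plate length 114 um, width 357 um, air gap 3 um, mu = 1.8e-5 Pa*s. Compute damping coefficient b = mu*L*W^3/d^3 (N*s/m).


Step 1: Convert to SI.
L = 114e-6 m, W = 357e-6 m, d = 3e-6 m
Step 2: W^3 = (357e-6)^3 = 4.55e-11 m^3
Step 3: d^3 = (3e-6)^3 = 2.70e-17 m^3
Step 4: b = 1.8e-5 * 114e-6 * 4.55e-11 / 2.70e-17
b = 3.46e-03 N*s/m


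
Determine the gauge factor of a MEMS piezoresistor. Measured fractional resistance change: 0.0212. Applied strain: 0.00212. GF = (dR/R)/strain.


Step 1: Identify values.
dR/R = 0.0212, strain = 0.00212
Step 2: GF = (dR/R) / strain = 0.0212 / 0.00212
GF = 10.0


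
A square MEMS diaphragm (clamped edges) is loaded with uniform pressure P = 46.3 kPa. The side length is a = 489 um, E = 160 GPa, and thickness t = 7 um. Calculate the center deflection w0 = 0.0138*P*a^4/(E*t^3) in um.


Step 1: Convert pressure to compatible units (E is in GPa, so P in GPa).
P = 46.3 kPa = 46.3e-6 GPa
Step 2: Compute numerator: 0.0138 * P * a^4.
a^4 = 489^4 = 57178852641
numerator = 0.0138 * 46.3e-6 * 57178852641 = 3.65339e+04
Step 3: Compute denominator: E * t^3 = 160 * 7^3 = 54880
Step 4: w0 = numerator / denominator = 3.65339e+04 / 54880 = 0.6657 um


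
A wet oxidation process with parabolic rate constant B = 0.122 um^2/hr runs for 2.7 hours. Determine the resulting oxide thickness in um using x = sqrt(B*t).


Step 1: Compute B*t = 0.122 * 2.7 = 0.3294
Step 2: x = sqrt(0.3294)
x = 0.574 um


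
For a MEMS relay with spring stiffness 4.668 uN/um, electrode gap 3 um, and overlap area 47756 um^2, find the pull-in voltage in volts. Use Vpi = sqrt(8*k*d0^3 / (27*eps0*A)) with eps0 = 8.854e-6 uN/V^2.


Step 1: Compute numerator: 8 * k * d0^3 = 8 * 4.668 * 3^3 = 1008.288
Step 2: Compute denominator: 27 * eps0 * A = 27 * 8.854e-6 * 47756 = 11.416454
Step 3: Vpi = sqrt(1008.288 / 11.416454)
Vpi = 9.4 V


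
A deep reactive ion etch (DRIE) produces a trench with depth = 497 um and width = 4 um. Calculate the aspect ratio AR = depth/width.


Step 1: AR = depth / width
Step 2: AR = 497 / 4
AR = 124.3


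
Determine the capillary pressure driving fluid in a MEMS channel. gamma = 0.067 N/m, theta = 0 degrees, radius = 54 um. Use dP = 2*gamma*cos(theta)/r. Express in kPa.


Step 1: cos(0 deg) = 1.0
Step 2: Convert r to m: r = 54e-6 m
Step 3: dP = 2 * 0.067 * 1.0 / 54e-6 = 2481.5 Pa
Step 4: Convert Pa to kPa (divide by 1000).
dP = 2.48 kPa


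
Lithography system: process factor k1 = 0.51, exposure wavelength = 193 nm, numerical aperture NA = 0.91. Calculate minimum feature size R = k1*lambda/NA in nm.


Step 1: Identify values: k1 = 0.51, lambda = 193 nm, NA = 0.91
Step 2: R = k1 * lambda / NA
R = 0.51 * 193 / 0.91
R = 108.2 nm


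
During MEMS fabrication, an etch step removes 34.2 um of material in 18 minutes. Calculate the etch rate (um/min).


Step 1: Etch rate = depth / time
Step 2: rate = 34.2 / 18
rate = 1.9 um/min


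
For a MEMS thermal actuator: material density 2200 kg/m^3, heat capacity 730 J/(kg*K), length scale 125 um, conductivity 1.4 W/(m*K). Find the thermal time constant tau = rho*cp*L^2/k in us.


Step 1: Convert L to m: L = 125e-6 m
Step 2: L^2 = (125e-6)^2 = 1.5625e-08 m^2
Step 3: tau = 2200 * 730 * 1.5625e-08 / 1.4 = 1.792410714e-02 s
Step 4: Convert to microseconds (multiply by 1e6).
tau = 17924.107 us
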